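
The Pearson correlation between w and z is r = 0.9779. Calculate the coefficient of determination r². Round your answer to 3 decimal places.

r² = (0.9779)² = 0.956

0.956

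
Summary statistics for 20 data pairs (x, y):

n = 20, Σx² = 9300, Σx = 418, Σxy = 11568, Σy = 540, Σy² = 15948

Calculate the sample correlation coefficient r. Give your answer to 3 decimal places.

0.321

r = (nΣxy − ΣxΣy) / √[(nΣx² − (Σx)²)(nΣy² − (Σy)²)]
Numerator: 20×11568 − 418×540 = 5640
Denominator: √[(186000 − 174724)(318960 − 291600)] = √[11276 × 27360] = 17564.4915
r = 5640 / 17564.4915 ≈ 0.321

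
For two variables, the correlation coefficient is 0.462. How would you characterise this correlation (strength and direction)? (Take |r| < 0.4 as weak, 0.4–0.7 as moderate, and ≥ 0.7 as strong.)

r = 0.462 > 0 so the relationship is positive.
|r| = 0.462, which falls in the moderate range.

moderate positive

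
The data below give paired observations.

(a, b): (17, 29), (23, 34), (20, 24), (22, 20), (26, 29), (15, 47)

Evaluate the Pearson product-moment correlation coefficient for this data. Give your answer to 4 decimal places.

n = 6, Σa = 123, Σb = 183, Σa² = 2603, Σb² = 6023, Σab = 3654
nΣab − ΣaΣb = 21924 − 22509 = -585
nΣa² − (Σa)² = 15618 − 15129 = 489; nΣb² − (Σb)² = 36138 − 33489 = 2649
r = -585 / √(489 × 2649) = -585 / 1138.1393 ≈ -0.5140

-0.5140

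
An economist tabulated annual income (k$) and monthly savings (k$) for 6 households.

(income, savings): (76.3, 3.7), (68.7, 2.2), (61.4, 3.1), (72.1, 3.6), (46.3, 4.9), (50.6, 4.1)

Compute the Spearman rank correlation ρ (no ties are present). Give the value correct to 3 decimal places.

-0.486

Rank income: 6, 4, 3, 5, 1, 2
Rank savings: 4, 1, 2, 3, 6, 5
d = rank(income) − rank(savings): 2, 3, 1, 2, -5, -3; Σd² = 52
ρ = 1 − 6Σd² / [n(n²−1)] = 1 − 6×52 / (6×35) = 1 − 312/210 ≈ -0.486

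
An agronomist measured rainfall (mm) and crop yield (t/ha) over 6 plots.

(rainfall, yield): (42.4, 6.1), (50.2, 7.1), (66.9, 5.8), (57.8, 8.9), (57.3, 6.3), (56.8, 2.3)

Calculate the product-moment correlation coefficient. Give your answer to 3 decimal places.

-0.077

n = 6, Σx = 331.4, Σy = 36.5, Σx² = 18643.78, Σy² = 245.45, Σxy = 2009.13
nΣxy − ΣxΣy = 12054.78 − 12096.1 = -41.32
nΣx² − (Σx)² = 111862.68 − 109825.96 = 2036.72; nΣy² − (Σy)² = 1472.7 − 1332.25 = 140.45
r = -41.32 / √(2036.72 × 140.45) = -41.32 / 534.8433 ≈ -0.077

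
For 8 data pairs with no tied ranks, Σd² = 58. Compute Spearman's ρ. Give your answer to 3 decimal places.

0.310

ρ = 1 − 6Σd² / [n(n²−1)] = 1 − 6×58 / (8×63)
  = 1 − 348/504 = 1 − 0.6905 ≈ 0.310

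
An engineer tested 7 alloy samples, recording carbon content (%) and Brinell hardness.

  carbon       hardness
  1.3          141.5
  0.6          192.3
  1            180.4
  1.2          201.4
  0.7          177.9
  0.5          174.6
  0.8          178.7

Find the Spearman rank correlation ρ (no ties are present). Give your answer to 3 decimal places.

0.036

Rank carbon: 7, 2, 5, 6, 3, 1, 4
Rank hardness: 1, 6, 5, 7, 3, 2, 4
d = rank(carbon) − rank(hardness): 6, -4, 0, -1, 0, -1, 0; Σd² = 54
ρ = 1 − 6Σd² / [n(n²−1)] = 1 − 6×54 / (7×48) = 1 − 324/336 ≈ 0.036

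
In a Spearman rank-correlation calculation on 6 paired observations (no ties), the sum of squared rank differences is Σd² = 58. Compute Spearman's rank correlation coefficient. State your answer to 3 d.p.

ρ = 1 − 6Σd² / [n(n²−1)] = 1 − 6×58 / (6×35)
  = 1 − 348/210 = 1 − 1.6571 ≈ -0.657

-0.657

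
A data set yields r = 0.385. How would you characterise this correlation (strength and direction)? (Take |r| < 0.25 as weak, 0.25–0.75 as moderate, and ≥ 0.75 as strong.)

r = 0.385 > 0 so the relationship is positive.
|r| = 0.385, which falls in the moderate range.

moderate positive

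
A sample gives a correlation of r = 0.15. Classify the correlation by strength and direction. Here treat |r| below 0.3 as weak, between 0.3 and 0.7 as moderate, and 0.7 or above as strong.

weak positive

r = 0.15 > 0 so the relationship is positive.
|r| = 0.15, which falls in the weak range.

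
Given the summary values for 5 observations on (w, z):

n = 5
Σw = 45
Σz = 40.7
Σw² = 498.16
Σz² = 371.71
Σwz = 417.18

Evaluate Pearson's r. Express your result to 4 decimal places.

0.8292

r = (nΣwz − ΣwΣz) / √[(nΣw² − (Σw)²)(nΣz² − (Σz)²)]
Numerator: 5×417.18 − 45×40.7 = 254.4
Denominator: √[(2490.8 − 2025)(1858.55 − 1656.49)] = √[465.8 × 202.06] = 306.7891
r = 254.4 / 306.7891 ≈ 0.8292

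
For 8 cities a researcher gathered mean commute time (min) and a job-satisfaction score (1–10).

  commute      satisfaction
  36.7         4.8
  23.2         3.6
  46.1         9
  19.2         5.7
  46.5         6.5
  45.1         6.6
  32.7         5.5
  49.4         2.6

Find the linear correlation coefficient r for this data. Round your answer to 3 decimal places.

n = 8, Σx = 298.9, Σy = 44.3, Σx² = 12084.89, Σy² = 272.31, Σxy = 1692.22
nΣxy − ΣxΣy = 13537.76 − 13241.27 = 296.49
nΣx² − (Σx)² = 96679.12 − 89341.21 = 7337.91; nΣy² − (Σy)² = 2178.48 − 1962.49 = 215.99
r = 296.49 / √(7337.91 × 215.99) = 296.49 / 1258.9341 ≈ 0.236

0.236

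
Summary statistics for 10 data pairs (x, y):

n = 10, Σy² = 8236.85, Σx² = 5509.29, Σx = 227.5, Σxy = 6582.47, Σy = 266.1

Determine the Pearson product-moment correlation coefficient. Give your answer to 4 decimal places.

0.8513

r = (nΣxy − ΣxΣy) / √[(nΣx² − (Σx)²)(nΣy² − (Σy)²)]
Numerator: 10×6582.47 − 227.5×266.1 = 5286.95
Denominator: √[(55092.9 − 51756.25)(82368.5 − 70809.21)] = √[3336.65 × 11559.29] = 6210.4191
r = 5286.95 / 6210.4191 ≈ 0.8513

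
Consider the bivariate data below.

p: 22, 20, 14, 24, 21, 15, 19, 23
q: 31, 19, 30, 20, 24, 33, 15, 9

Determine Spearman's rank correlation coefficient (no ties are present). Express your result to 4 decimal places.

Rank p: 6, 4, 1, 8, 5, 2, 3, 7
Rank q: 7, 3, 6, 4, 5, 8, 2, 1
d = rank(p) − rank(q): -1, 1, -5, 4, 0, -6, 1, 6; Σd² = 116
ρ = 1 − 6Σd² / [n(n²−1)] = 1 − 6×116 / (8×63) = 1 − 696/504 ≈ -0.3810

-0.3810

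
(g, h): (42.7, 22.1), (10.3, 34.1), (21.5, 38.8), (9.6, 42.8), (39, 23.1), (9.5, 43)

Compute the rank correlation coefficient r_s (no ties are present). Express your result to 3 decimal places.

Rank g: 6, 3, 4, 2, 5, 1
Rank h: 1, 3, 4, 5, 2, 6
d = rank(g) − rank(h): 5, 0, 0, -3, 3, -5; Σd² = 68
ρ = 1 − 6Σd² / [n(n²−1)] = 1 − 6×68 / (6×35) = 1 − 408/210 ≈ -0.943

-0.943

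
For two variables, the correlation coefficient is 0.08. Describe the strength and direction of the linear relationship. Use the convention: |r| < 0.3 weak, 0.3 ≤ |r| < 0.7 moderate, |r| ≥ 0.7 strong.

weak positive

r = 0.08 > 0 so the relationship is positive.
|r| = 0.08, which falls in the weak range.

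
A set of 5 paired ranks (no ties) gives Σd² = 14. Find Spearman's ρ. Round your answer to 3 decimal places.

ρ = 1 − 6Σd² / [n(n²−1)] = 1 − 6×14 / (5×24)
  = 1 − 84/120 = 1 − 0.7000 ≈ 0.300

0.300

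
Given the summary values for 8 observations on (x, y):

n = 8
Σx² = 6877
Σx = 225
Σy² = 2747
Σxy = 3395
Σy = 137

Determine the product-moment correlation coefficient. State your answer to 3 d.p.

-0.977

r = (nΣxy − ΣxΣy) / √[(nΣx² − (Σx)²)(nΣy² − (Σy)²)]
Numerator: 8×3395 − 225×137 = -3665
Denominator: √[(55016 − 50625)(21976 − 18769)] = √[4391 × 3207] = 3752.5907
r = -3665 / 3752.5907 ≈ -0.977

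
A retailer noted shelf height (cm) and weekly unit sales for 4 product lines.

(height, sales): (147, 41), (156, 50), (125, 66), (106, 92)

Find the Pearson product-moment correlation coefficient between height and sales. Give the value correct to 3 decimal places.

-0.936

n = 4, Σx = 534, Σy = 249, Σx² = 72806, Σy² = 17001, Σxy = 31829
nΣxy − ΣxΣy = 127316 − 132966 = -5650
nΣx² − (Σx)² = 291224 − 285156 = 6068; nΣy² − (Σy)² = 68004 − 62001 = 6003
r = -5650 / √(6068 × 6003) = -5650 / 6035.4125 ≈ -0.936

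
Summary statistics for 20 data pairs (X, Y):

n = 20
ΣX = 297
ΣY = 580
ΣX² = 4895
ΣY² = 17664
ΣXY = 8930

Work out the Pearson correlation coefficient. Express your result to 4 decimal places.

r = (nΣXY − ΣXΣY) / √[(nΣX² − (ΣX)²)(nΣY² − (ΣY)²)]
Numerator: 20×8930 − 297×580 = 6340
Denominator: √[(97900 − 88209)(353280 − 336400)] = √[9691 × 16880] = 12789.9992
r = 6340 / 12789.9992 ≈ 0.4957

0.4957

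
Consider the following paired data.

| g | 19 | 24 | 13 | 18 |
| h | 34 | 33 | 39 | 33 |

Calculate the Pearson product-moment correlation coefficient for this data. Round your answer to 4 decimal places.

-0.8364

n = 4, Σg = 74, Σh = 139, Σg² = 1430, Σh² = 4855, Σgh = 2539
nΣgh − ΣgΣh = 10156 − 10286 = -130
nΣg² − (Σg)² = 5720 − 5476 = 244; nΣh² − (Σh)² = 19420 − 19321 = 99
r = -130 / √(244 × 99) = -130 / 155.4220 ≈ -0.8364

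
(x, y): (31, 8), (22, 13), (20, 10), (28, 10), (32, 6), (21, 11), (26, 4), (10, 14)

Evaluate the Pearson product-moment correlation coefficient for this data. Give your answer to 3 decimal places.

-0.733

n = 8, Σx = 190, Σy = 76, Σx² = 4870, Σy² = 802, Σxy = 1681
nΣxy − ΣxΣy = 13448 − 14440 = -992
nΣx² − (Σx)² = 38960 − 36100 = 2860; nΣy² − (Σy)² = 6416 − 5776 = 640
r = -992 / √(2860 × 640) = -992 / 1352.9228 ≈ -0.733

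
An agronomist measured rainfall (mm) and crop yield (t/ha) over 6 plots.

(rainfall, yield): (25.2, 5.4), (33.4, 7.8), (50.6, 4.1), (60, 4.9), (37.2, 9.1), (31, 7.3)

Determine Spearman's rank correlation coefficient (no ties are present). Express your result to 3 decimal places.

Rank rainfall: 1, 3, 5, 6, 4, 2
Rank yield: 3, 5, 1, 2, 6, 4
d = rank(rainfall) − rank(yield): -2, -2, 4, 4, -2, -2; Σd² = 48
ρ = 1 − 6Σd² / [n(n²−1)] = 1 − 6×48 / (6×35) = 1 − 288/210 ≈ -0.371

-0.371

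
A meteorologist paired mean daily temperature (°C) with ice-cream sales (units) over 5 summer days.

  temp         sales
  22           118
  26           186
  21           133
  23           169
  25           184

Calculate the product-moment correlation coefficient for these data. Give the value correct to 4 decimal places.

n = 5, Σx = 117, Σy = 790, Σx² = 2755, Σy² = 128626, Σxy = 18712
nΣxy − ΣxΣy = 93560 − 92430 = 1130
nΣx² − (Σx)² = 13775 − 13689 = 86; nΣy² − (Σy)² = 643130 − 624100 = 19030
r = 1130 / √(86 × 19030) = 1130 / 1279.2889 ≈ 0.8833

0.8833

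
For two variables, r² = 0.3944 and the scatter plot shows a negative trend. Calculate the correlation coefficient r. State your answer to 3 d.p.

|r| = √0.3944 = 0.628
The association is negative, so r = −0.628.

-0.628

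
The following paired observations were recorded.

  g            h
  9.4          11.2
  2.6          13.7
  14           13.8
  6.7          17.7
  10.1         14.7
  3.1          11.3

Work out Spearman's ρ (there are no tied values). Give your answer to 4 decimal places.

Rank g: 4, 1, 6, 3, 5, 2
Rank h: 1, 3, 4, 6, 5, 2
d = rank(g) − rank(h): 3, -2, 2, -3, 0, 0; Σd² = 26
ρ = 1 − 6Σd² / [n(n²−1)] = 1 − 6×26 / (6×35) = 1 − 156/210 ≈ 0.2571

0.2571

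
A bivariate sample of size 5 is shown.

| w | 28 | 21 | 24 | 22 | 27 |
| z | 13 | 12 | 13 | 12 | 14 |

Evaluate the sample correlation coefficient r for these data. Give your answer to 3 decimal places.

0.823

n = 5, Σw = 122, Σz = 64, Σw² = 3014, Σz² = 822, Σwz = 1570
nΣwz − ΣwΣz = 7850 − 7808 = 42
nΣw² − (Σw)² = 15070 − 14884 = 186; nΣz² − (Σz)² = 4110 − 4096 = 14
r = 42 / √(186 × 14) = 42 / 51.0294 ≈ 0.823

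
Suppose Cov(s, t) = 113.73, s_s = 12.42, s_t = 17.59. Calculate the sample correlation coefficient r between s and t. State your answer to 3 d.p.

0.521

r = Cov(s,t) / (s_s · s_t) = 113.73 / (12.42 × 17.59)
  = 113.73 / 218.4678 ≈ 0.521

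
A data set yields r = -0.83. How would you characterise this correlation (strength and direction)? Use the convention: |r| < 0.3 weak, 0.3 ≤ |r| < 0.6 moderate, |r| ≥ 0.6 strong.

r = -0.83 < 0 so the relationship is negative.
|r| = 0.83, which falls in the strong range.

strong negative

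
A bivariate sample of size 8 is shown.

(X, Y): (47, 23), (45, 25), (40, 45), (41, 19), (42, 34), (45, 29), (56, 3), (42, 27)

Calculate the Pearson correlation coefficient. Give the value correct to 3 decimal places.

n = 8, ΣX = 358, ΣY = 205, ΣX² = 16204, ΣY² = 6275, ΣXY = 8820
nΣXY − ΣXΣY = 70560 − 73390 = -2830
nΣX² − (ΣX)² = 129632 − 128164 = 1468; nΣY² − (ΣY)² = 50200 − 42025 = 8175
r = -2830 / √(1468 × 8175) = -2830 / 3464.2315 ≈ -0.817

-0.817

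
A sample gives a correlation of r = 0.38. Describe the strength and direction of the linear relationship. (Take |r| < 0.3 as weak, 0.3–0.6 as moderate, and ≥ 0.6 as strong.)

moderate positive

r = 0.38 > 0 so the relationship is positive.
|r| = 0.38, which falls in the moderate range.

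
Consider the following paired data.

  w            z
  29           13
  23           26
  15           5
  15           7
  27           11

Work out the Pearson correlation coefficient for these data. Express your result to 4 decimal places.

n = 5, Σw = 109, Σz = 62, Σw² = 2549, Σz² = 1040, Σwz = 1452
nΣwz − ΣwΣz = 7260 − 6758 = 502
nΣw² − (Σw)² = 12745 − 11881 = 864; nΣz² − (Σz)² = 5200 − 3844 = 1356
r = 502 / √(864 × 1356) = 502 / 1082.3973 ≈ 0.4638

0.4638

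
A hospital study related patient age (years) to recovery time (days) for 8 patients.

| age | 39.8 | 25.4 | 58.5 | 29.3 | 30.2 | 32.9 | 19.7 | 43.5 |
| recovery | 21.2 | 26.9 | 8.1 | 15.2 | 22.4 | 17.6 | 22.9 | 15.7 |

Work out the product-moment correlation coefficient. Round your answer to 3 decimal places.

-0.806

n = 8, Σx = 279.3, Σy = 150, Σx² = 10784.73, Σy² = 3052.12, Σxy = 4835.83
nΣxy − ΣxΣy = 38686.64 − 41895 = -3208.36
nΣx² − (Σx)² = 86277.84 − 78008.49 = 8269.35; nΣy² − (Σy)² = 24416.96 − 22500 = 1916.96
r = -3208.36 / √(8269.35 × 1916.96) = -3208.36 / 3981.4587 ≈ -0.806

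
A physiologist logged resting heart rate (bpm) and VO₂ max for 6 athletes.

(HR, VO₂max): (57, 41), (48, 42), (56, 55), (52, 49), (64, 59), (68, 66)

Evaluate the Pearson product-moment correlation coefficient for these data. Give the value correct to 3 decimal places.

n = 6, Σx = 345, Σy = 312, Σx² = 20113, Σy² = 16708, Σxy = 18245
nΣxy − ΣxΣy = 109470 − 107640 = 1830
nΣx² − (Σx)² = 120678 − 119025 = 1653; nΣy² − (Σy)² = 100248 − 97344 = 2904
r = 1830 / √(1653 × 2904) = 1830 / 2190.9614 ≈ 0.835

0.835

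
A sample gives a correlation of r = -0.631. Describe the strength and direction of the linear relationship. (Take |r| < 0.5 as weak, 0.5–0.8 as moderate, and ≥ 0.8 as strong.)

r = -0.631 < 0 so the relationship is negative.
|r| = 0.631, which falls in the moderate range.

moderate negative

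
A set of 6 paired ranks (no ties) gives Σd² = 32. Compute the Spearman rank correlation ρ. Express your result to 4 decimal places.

ρ = 1 − 6Σd² / [n(n²−1)] = 1 − 6×32 / (6×35)
  = 1 − 192/210 = 1 − 0.91429 ≈ 0.0857

0.0857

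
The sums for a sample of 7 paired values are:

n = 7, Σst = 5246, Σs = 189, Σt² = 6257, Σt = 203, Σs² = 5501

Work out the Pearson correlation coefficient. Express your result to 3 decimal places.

-0.612

r = (nΣst − ΣsΣt) / √[(nΣs² − (Σs)²)(nΣt² − (Σt)²)]
Numerator: 7×5246 − 189×203 = -1645
Denominator: √[(38507 − 35721)(43799 − 41209)] = √[2786 × 2590] = 2686.2129
r = -1645 / 2686.2129 ≈ -0.612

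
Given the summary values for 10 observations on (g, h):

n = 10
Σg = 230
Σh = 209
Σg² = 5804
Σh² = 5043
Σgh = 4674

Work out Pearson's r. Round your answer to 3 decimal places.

r = (nΣgh − ΣgΣh) / √[(nΣg² − (Σg)²)(nΣh² − (Σh)²)]
Numerator: 10×4674 − 230×209 = -1330
Denominator: √[(58040 − 52900)(50430 − 43681)] = √[5140 × 6749] = 5889.8098
r = -1330 / 5889.8098 ≈ -0.226

-0.226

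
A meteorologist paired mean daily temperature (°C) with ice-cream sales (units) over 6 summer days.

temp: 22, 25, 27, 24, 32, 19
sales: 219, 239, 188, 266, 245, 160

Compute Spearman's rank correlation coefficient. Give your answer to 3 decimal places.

0.429

Rank temp: 2, 4, 5, 3, 6, 1
Rank sales: 3, 4, 2, 6, 5, 1
d = rank(temp) − rank(sales): -1, 0, 3, -3, 1, 0; Σd² = 20
ρ = 1 − 6Σd² / [n(n²−1)] = 1 − 6×20 / (6×35) = 1 − 120/210 ≈ 0.429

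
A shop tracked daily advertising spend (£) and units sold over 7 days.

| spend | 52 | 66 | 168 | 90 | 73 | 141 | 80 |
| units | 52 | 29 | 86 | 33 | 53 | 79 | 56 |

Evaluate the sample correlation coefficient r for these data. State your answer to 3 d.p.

0.808

n = 7, Σx = 670, Σy = 388, Σx² = 74994, Σy² = 24216, Σxy = 41524
nΣxy − ΣxΣy = 290668 − 259960 = 30708
nΣx² − (Σx)² = 524958 − 448900 = 76058; nΣy² − (Σy)² = 169512 − 150544 = 18968
r = 30708 / √(76058 × 18968) = 30708 / 37982.4715 ≈ 0.808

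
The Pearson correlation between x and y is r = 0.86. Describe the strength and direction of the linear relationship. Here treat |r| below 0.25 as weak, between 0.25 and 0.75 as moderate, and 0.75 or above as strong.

strong positive

r = 0.86 > 0 so the relationship is positive.
|r| = 0.86, which falls in the strong range.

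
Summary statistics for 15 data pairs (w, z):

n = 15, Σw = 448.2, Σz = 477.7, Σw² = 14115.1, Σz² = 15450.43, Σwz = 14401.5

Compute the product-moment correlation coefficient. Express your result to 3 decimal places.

r = (nΣwz − ΣwΣz) / √[(nΣw² − (Σw)²)(nΣz² − (Σz)²)]
Numerator: 15×14401.5 − 448.2×477.7 = 1917.36
Denominator: √[(211726.5 − 200883.24)(231756.45 − 228197.29)] = √[10843.26 × 3559.16] = 6212.3182
r = 1917.36 / 6212.3182 ≈ 0.309

0.309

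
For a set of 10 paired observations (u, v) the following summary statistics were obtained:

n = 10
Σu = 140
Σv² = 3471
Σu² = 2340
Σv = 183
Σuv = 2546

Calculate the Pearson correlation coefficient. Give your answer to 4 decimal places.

r = (nΣuv − ΣuΣv) / √[(nΣu² − (Σu)²)(nΣv² − (Σv)²)]
Numerator: 10×2546 − 140×183 = -160
Denominator: √[(23400 − 19600)(34710 − 33489)] = √[3800 × 1221] = 2154.0195
r = -160 / 2154.0195 ≈ -0.0743

-0.0743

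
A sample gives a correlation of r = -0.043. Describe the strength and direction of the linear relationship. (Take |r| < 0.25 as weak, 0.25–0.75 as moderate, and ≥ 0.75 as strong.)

r = -0.043 < 0 so the relationship is negative.
|r| = 0.043, which falls in the weak range.

weak negative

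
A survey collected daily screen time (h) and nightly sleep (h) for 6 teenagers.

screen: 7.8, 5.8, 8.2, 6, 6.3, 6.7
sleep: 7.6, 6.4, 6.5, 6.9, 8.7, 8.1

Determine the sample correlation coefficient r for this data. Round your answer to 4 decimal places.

n = 6, Σx = 40.8, Σy = 44.2, Σx² = 282.3, Σy² = 329.88, Σxy = 300.18
nΣxy − ΣxΣy = 1801.08 − 1803.36 = -2.28
nΣx² − (Σx)² = 1693.8 − 1664.64 = 29.16; nΣy² − (Σy)² = 1979.28 − 1953.64 = 25.64
r = -2.28 / √(29.16 × 25.64) = -2.28 / 27.3434 ≈ -0.0834

-0.0834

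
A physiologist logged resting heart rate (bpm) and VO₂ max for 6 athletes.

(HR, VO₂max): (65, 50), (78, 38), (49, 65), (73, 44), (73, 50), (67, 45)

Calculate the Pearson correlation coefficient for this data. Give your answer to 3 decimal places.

n = 6, Σx = 405, Σy = 292, Σx² = 27857, Σy² = 14630, Σxy = 19276
nΣxy − ΣxΣy = 115656 − 118260 = -2604
nΣx² − (Σx)² = 167142 − 164025 = 3117; nΣy² − (Σy)² = 87780 − 85264 = 2516
r = -2604 / √(3117 × 2516) = -2604 / 2800.4235 ≈ -0.930

-0.930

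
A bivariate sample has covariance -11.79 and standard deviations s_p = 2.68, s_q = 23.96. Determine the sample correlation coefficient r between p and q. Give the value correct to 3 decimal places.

-0.184

r = Cov(p,q) / (s_p · s_q) = -11.79 / (2.68 × 23.96)
  = -11.79 / 64.2128 ≈ -0.184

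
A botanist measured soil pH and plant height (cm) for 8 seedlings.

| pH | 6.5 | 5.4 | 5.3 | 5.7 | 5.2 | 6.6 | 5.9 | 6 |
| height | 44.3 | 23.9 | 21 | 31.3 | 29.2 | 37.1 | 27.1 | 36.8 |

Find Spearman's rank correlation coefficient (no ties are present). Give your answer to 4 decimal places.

0.7857

Rank pH: 7, 3, 2, 4, 1, 8, 5, 6
Rank height: 8, 2, 1, 5, 4, 7, 3, 6
d = rank(pH) − rank(height): -1, 1, 1, -1, -3, 1, 2, 0; Σd² = 18
ρ = 1 − 6Σd² / [n(n²−1)] = 1 − 6×18 / (8×63) = 1 − 108/504 ≈ 0.7857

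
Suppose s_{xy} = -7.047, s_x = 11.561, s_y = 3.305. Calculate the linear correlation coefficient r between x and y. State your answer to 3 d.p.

-0.184

r = Cov(x,y) / (s_x · s_y) = -7.047 / (11.561 × 3.305)
  = -7.047 / 38.2091 ≈ -0.184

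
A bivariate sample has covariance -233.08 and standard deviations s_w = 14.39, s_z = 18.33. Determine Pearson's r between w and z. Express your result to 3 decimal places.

r = Cov(w,z) / (s_w · s_z) = -233.08 / (14.39 × 18.33)
  = -233.08 / 263.7687 ≈ -0.884

-0.884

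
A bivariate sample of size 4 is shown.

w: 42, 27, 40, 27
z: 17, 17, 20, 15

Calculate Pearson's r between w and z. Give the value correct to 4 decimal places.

0.6369

n = 4, Σw = 136, Σz = 69, Σw² = 4822, Σz² = 1203, Σwz = 2378
nΣwz − ΣwΣz = 9512 − 9384 = 128
nΣw² − (Σw)² = 19288 − 18496 = 792; nΣz² − (Σz)² = 4812 − 4761 = 51
r = 128 / √(792 × 51) = 128 / 200.9776 ≈ 0.6369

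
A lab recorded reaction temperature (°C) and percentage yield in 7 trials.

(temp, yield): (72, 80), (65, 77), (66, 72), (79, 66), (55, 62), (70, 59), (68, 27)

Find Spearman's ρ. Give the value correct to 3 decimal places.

Rank temp: 6, 2, 3, 7, 1, 5, 4
Rank yield: 7, 6, 5, 4, 3, 2, 1
d = rank(temp) − rank(yield): -1, -4, -2, 3, -2, 3, 3; Σd² = 52
ρ = 1 − 6Σd² / [n(n²−1)] = 1 − 6×52 / (7×48) = 1 − 312/336 ≈ 0.071

0.071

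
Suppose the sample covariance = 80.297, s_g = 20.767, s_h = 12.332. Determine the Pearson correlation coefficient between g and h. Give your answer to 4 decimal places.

0.3135

r = Cov(g,h) / (s_g · s_h) = 80.297 / (20.767 × 12.332)
  = 80.297 / 256.0986 ≈ 0.3135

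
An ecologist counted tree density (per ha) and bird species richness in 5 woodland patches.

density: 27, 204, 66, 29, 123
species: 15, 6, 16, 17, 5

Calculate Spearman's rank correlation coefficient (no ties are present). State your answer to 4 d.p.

Rank density: 1, 5, 3, 2, 4
Rank species: 3, 2, 4, 5, 1
d = rank(density) − rank(species): -2, 3, -1, -3, 3; Σd² = 32
ρ = 1 − 6Σd² / [n(n²−1)] = 1 − 6×32 / (5×24) = 1 − 192/120 ≈ -0.6000

-0.6000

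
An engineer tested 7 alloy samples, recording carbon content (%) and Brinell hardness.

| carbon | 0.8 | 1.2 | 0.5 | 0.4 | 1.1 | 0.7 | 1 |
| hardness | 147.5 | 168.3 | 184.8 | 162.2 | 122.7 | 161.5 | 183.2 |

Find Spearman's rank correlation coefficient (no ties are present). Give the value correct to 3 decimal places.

Rank carbon: 4, 7, 2, 1, 6, 3, 5
Rank hardness: 2, 5, 7, 4, 1, 3, 6
d = rank(carbon) − rank(hardness): 2, 2, -5, -3, 5, 0, -1; Σd² = 68
ρ = 1 − 6Σd² / [n(n²−1)] = 1 − 6×68 / (7×48) = 1 − 408/336 ≈ -0.214

-0.214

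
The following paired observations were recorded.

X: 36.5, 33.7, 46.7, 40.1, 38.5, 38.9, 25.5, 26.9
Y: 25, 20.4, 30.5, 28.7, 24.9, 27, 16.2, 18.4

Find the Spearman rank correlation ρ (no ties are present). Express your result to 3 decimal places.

0.976

Rank X: 4, 3, 8, 7, 5, 6, 1, 2
Rank Y: 5, 3, 8, 7, 4, 6, 1, 2
d = rank(X) − rank(Y): -1, 0, 0, 0, 1, 0, 0, 0; Σd² = 2
ρ = 1 − 6Σd² / [n(n²−1)] = 1 − 6×2 / (8×63) = 1 − 12/504 ≈ 0.976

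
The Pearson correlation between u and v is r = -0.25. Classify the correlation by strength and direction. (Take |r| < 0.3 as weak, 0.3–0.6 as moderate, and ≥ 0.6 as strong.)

r = -0.25 < 0 so the relationship is negative.
|r| = 0.25, which falls in the weak range.

weak negative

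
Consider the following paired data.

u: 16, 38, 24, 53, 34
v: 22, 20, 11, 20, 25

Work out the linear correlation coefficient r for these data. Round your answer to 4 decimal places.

0.1764

n = 5, Σu = 165, Σv = 98, Σu² = 6241, Σv² = 2030, Σuv = 3286
nΣuv − ΣuΣv = 16430 − 16170 = 260
nΣu² − (Σu)² = 31205 − 27225 = 3980; nΣv² − (Σv)² = 10150 − 9604 = 546
r = 260 / √(3980 × 546) = 260 / 1474.1370 ≈ 0.1764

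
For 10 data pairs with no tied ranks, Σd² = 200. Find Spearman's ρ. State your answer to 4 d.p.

ρ = 1 − 6Σd² / [n(n²−1)] = 1 − 6×200 / (10×99)
  = 1 − 1200/990 = 1 − 1.21212 ≈ -0.2121

-0.2121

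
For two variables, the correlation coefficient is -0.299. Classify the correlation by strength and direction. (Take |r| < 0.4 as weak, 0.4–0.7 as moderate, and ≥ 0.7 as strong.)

r = -0.299 < 0 so the relationship is negative.
|r| = 0.299, which falls in the weak range.

weak negative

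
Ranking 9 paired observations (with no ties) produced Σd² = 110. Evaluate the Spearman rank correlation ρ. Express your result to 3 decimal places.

ρ = 1 − 6Σd² / [n(n²−1)] = 1 − 6×110 / (9×80)
  = 1 − 660/720 = 1 − 0.9167 ≈ 0.083

0.083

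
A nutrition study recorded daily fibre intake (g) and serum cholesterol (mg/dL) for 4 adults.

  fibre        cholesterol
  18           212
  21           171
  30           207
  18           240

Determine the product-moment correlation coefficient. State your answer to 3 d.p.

n = 4, Σx = 87, Σy = 830, Σx² = 1989, Σy² = 174634, Σxy = 17937
nΣxy − ΣxΣy = 71748 − 72210 = -462
nΣx² − (Σx)² = 7956 − 7569 = 387; nΣy² − (Σy)² = 698536 − 688900 = 9636
r = -462 / √(387 × 9636) = -462 / 1931.0961 ≈ -0.239

-0.239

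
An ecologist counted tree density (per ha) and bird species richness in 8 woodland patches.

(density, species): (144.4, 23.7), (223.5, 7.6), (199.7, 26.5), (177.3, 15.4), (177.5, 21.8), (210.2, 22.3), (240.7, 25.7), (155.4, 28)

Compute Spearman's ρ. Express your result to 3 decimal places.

-0.214

Rank density: 1, 7, 5, 3, 4, 6, 8, 2
Rank species: 5, 1, 7, 2, 3, 4, 6, 8
d = rank(density) − rank(species): -4, 6, -2, 1, 1, 2, 2, -6; Σd² = 102
ρ = 1 − 6Σd² / [n(n²−1)] = 1 − 6×102 / (8×63) = 1 − 612/504 ≈ -0.214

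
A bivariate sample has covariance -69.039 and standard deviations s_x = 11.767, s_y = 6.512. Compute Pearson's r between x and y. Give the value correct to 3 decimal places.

r = Cov(x,y) / (s_x · s_y) = -69.039 / (11.767 × 6.512)
  = -69.039 / 76.6267 ≈ -0.901

-0.901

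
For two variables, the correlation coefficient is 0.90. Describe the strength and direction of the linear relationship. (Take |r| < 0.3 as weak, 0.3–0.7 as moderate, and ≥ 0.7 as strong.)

r = 0.90 > 0 so the relationship is positive.
|r| = 0.90, which falls in the strong range.

strong positive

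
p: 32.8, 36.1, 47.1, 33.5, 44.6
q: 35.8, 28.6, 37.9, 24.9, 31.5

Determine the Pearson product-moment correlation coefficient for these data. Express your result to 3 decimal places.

n = 5, Σp = 194.1, Σq = 158.7, Σp² = 7708.87, Σq² = 5148.27, Σpq = 6230.84
nΣpq − ΣpΣq = 31154.2 − 30803.67 = 350.53
nΣp² − (Σp)² = 38544.35 − 37674.81 = 869.54; nΣq² − (Σq)² = 25741.35 − 25185.69 = 555.66
r = 350.53 / √(869.54 × 555.66) = 350.53 / 695.1033 ≈ 0.504

0.504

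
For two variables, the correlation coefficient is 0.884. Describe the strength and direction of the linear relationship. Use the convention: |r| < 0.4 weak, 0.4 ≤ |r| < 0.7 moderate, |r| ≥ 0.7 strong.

strong positive

r = 0.884 > 0 so the relationship is positive.
|r| = 0.884, which falls in the strong range.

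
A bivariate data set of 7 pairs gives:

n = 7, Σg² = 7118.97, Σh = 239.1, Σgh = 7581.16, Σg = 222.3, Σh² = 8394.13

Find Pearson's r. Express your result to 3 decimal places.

-0.103

r = (nΣgh − ΣgΣh) / √[(nΣg² − (Σg)²)(nΣh² − (Σh)²)]
Numerator: 7×7581.16 − 222.3×239.1 = -83.81
Denominator: √[(49832.79 − 49417.29)(58758.91 − 57168.81)] = √[415.5 × 1590.1] = 812.8263
r = -83.81 / 812.8263 ≈ -0.103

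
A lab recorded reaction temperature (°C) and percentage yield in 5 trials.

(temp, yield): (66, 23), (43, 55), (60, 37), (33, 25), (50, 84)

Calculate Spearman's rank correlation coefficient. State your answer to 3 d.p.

-0.300

Rank temp: 5, 2, 4, 1, 3
Rank yield: 1, 4, 3, 2, 5
d = rank(temp) − rank(yield): 4, -2, 1, -1, -2; Σd² = 26
ρ = 1 − 6Σd² / [n(n²−1)] = 1 − 6×26 / (5×24) = 1 − 156/120 ≈ -0.300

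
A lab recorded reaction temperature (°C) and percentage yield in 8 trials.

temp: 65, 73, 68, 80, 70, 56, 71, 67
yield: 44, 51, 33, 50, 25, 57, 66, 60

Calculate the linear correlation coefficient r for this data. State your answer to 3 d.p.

n = 8, Σx = 550, Σy = 386, Σx² = 38144, Σy² = 19956, Σxy = 26475
nΣxy − ΣxΣy = 211800 − 212300 = -500
nΣx² − (Σx)² = 305152 − 302500 = 2652; nΣy² − (Σy)² = 159648 − 148996 = 10652
r = -500 / √(2652 × 10652) = -500 / 5314.9886 ≈ -0.094

-0.094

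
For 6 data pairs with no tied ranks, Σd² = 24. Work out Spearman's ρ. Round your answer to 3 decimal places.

ρ = 1 − 6Σd² / [n(n²−1)] = 1 − 6×24 / (6×35)
  = 1 − 144/210 = 1 − 0.6857 ≈ 0.314

0.314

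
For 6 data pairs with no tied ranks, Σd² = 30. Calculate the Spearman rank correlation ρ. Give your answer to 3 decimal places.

0.143

ρ = 1 − 6Σd² / [n(n²−1)] = 1 − 6×30 / (6×35)
  = 1 − 180/210 = 1 − 0.8571 ≈ 0.143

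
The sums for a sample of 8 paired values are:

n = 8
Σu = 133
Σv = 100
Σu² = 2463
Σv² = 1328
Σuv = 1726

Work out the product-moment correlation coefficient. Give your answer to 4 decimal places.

0.4530

r = (nΣuv − ΣuΣv) / √[(nΣu² − (Σu)²)(nΣv² − (Σv)²)]
Numerator: 8×1726 − 133×100 = 508
Denominator: √[(19704 − 17689)(10624 − 10000)] = √[2015 × 624] = 1121.3206
r = 508 / 1121.3206 ≈ 0.4530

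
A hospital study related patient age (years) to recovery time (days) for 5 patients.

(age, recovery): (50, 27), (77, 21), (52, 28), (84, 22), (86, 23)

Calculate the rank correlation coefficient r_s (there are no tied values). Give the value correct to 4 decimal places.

Rank age: 1, 3, 2, 4, 5
Rank recovery: 4, 1, 5, 2, 3
d = rank(age) − rank(recovery): -3, 2, -3, 2, 2; Σd² = 30
ρ = 1 − 6Σd² / [n(n²−1)] = 1 − 6×30 / (5×24) = 1 − 180/120 ≈ -0.5000

-0.5000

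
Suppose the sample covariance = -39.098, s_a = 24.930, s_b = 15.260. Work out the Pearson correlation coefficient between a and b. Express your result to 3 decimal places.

r = Cov(a,b) / (s_a · s_b) = -39.098 / (24.930 × 15.260)
  = -39.098 / 380.4318 ≈ -0.103

-0.103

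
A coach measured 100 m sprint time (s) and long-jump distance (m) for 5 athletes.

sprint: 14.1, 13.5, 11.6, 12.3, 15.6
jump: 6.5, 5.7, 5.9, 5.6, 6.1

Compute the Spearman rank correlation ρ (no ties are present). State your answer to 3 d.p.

0.600

Rank sprint: 4, 3, 1, 2, 5
Rank jump: 5, 2, 3, 1, 4
d = rank(sprint) − rank(jump): -1, 1, -2, 1, 1; Σd² = 8
ρ = 1 − 6Σd² / [n(n²−1)] = 1 − 6×8 / (5×24) = 1 − 48/120 ≈ 0.600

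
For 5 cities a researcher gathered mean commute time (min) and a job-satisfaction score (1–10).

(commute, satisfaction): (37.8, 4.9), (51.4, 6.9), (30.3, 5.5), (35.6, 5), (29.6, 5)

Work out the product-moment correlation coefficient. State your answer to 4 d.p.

0.8157

n = 5, Σx = 184.7, Σy = 27.3, Σx² = 7132.41, Σy² = 151.87, Σxy = 1032.53
nΣxy − ΣxΣy = 5162.65 − 5042.31 = 120.34
nΣx² − (Σx)² = 35662.05 − 34114.09 = 1547.96; nΣy² − (Σy)² = 759.35 − 745.29 = 14.06
r = 120.34 / √(1547.96 × 14.06) = 120.34 / 147.5273 ≈ 0.8157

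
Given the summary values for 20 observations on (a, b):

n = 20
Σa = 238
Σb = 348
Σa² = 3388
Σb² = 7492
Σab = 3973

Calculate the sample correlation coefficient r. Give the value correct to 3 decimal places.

-0.188

r = (nΣab − ΣaΣb) / √[(nΣa² − (Σa)²)(nΣb² − (Σb)²)]
Numerator: 20×3973 − 238×348 = -3364
Denominator: √[(67760 − 56644)(149840 − 121104)] = √[11116 × 28736] = 17872.5873
r = -3364 / 17872.5873 ≈ -0.188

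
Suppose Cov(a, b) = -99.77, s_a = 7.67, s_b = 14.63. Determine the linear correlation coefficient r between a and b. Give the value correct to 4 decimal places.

-0.8891

r = Cov(a,b) / (s_a · s_b) = -99.77 / (7.67 × 14.63)
  = -99.77 / 112.2121 ≈ -0.8891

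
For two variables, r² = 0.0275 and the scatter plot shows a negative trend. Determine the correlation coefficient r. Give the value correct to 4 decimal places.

|r| = √0.0275 = 0.1658
The association is negative, so r = −0.1658.

-0.1658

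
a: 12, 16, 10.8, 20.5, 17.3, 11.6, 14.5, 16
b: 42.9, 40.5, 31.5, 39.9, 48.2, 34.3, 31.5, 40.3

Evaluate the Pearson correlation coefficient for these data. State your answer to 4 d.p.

n = 8, Σa = 118.7, Σb = 309.1, Σa² = 1836.99, Σb² = 12180.99, Σab = 4654.24
nΣab − ΣaΣb = 37233.92 − 36690.17 = 543.75
nΣa² − (Σa)² = 14695.92 − 14089.69 = 606.23; nΣb² − (Σb)² = 97447.92 − 95542.81 = 1905.11
r = 543.75 / √(606.23 × 1905.11) = 543.75 / 1074.6789 ≈ 0.5060

0.5060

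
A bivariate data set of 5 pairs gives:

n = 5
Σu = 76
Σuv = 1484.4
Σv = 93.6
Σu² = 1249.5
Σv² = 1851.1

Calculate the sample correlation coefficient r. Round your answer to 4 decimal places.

0.6387

r = (nΣuv − ΣuΣv) / √[(nΣu² − (Σu)²)(nΣv² − (Σv)²)]
Numerator: 5×1484.4 − 76×93.6 = 308.4
Denominator: √[(6247.5 − 5776)(9255.5 − 8760.96)] = √[471.5 × 494.54] = 482.8826
r = 308.4 / 482.8826 ≈ 0.6387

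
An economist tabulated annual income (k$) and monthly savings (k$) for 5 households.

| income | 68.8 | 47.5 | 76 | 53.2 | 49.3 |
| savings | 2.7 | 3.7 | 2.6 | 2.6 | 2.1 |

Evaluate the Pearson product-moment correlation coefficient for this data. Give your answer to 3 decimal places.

-0.228

n = 5, Σx = 294.8, Σy = 13.7, Σx² = 18026.42, Σy² = 38.91, Σxy = 800.96
nΣxy − ΣxΣy = 4004.8 − 4038.76 = -33.96
nΣx² − (Σx)² = 90132.1 − 86907.04 = 3225.06; nΣy² − (Σy)² = 194.55 − 187.69 = 6.86
r = -33.96 / √(3225.06 × 6.86) = -33.96 / 148.7411 ≈ -0.228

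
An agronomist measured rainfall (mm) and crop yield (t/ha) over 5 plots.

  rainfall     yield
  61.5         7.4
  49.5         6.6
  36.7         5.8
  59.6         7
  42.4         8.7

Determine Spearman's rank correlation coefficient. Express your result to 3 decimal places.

Rank rainfall: 5, 3, 1, 4, 2
Rank yield: 4, 2, 1, 3, 5
d = rank(rainfall) − rank(yield): 1, 1, 0, 1, -3; Σd² = 12
ρ = 1 − 6Σd² / [n(n²−1)] = 1 − 6×12 / (5×24) = 1 − 72/120 ≈ 0.400

0.400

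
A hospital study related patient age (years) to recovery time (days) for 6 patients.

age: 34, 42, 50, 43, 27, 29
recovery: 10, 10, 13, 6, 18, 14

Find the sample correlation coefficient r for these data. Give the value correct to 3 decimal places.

n = 6, Σx = 225, Σy = 71, Σx² = 8839, Σy² = 925, Σxy = 2560
nΣxy − ΣxΣy = 15360 − 15975 = -615
nΣx² − (Σx)² = 53034 − 50625 = 2409; nΣy² − (Σy)² = 5550 − 5041 = 509
r = -615 / √(2409 × 509) = -615 / 1107.3306 ≈ -0.555

-0.555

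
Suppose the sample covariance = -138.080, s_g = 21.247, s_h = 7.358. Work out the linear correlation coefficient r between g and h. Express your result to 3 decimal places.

-0.883

r = Cov(g,h) / (s_g · s_h) = -138.080 / (21.247 × 7.358)
  = -138.080 / 156.3354 ≈ -0.883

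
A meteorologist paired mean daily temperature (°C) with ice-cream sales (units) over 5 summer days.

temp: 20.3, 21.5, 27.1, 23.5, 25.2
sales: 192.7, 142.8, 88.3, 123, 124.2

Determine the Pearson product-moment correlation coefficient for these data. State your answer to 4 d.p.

-0.9233

n = 5, Σx = 117.6, Σy = 671, Σx² = 2796.04, Σy² = 95876.66, Σxy = 15395.28
nΣxy − ΣxΣy = 76976.4 − 78909.6 = -1933.2
nΣx² − (Σx)² = 13980.2 − 13829.76 = 150.44; nΣy² − (Σy)² = 479383.3 − 450241 = 29142.3
r = -1933.2 / √(150.44 × 29142.3) = -1933.2 / 2093.8404 ≈ -0.9233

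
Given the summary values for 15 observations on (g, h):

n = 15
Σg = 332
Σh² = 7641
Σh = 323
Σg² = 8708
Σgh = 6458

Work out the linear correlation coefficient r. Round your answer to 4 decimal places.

r = (nΣgh − ΣgΣh) / √[(nΣg² − (Σg)²)(nΣh² − (Σh)²)]
Numerator: 15×6458 − 332×323 = -10366
Denominator: √[(130620 − 110224)(114615 − 104329)] = √[20396 × 10286] = 14484.2416
r = -10366 / 14484.2416 ≈ -0.7157

-0.7157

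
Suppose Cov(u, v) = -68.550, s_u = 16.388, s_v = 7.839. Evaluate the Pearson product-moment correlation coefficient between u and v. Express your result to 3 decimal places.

r = Cov(u,v) / (s_u · s_v) = -68.550 / (16.388 × 7.839)
  = -68.550 / 128.4655 ≈ -0.534

-0.534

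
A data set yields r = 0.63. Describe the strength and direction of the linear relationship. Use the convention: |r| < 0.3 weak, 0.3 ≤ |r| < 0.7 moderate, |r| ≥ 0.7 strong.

r = 0.63 > 0 so the relationship is positive.
|r| = 0.63, which falls in the moderate range.

moderate positive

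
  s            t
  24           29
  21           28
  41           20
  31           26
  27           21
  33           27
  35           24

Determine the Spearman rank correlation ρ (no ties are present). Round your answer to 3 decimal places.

-0.714

Rank s: 2, 1, 7, 4, 3, 5, 6
Rank t: 7, 6, 1, 4, 2, 5, 3
d = rank(s) − rank(t): -5, -5, 6, 0, 1, 0, 3; Σd² = 96
ρ = 1 − 6Σd² / [n(n²−1)] = 1 − 6×96 / (7×48) = 1 − 576/336 ≈ -0.714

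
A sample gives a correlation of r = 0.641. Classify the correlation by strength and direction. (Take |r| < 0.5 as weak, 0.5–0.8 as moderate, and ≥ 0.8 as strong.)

moderate positive

r = 0.641 > 0 so the relationship is positive.
|r| = 0.641, which falls in the moderate range.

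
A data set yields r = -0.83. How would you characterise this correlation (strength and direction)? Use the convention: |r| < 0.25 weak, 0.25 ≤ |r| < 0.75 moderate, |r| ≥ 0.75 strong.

r = -0.83 < 0 so the relationship is negative.
|r| = 0.83, which falls in the strong range.

strong negative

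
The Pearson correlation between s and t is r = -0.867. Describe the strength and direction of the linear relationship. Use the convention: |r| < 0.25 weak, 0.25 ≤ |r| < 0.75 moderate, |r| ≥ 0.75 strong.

strong negative

r = -0.867 < 0 so the relationship is negative.
|r| = 0.867, which falls in the strong range.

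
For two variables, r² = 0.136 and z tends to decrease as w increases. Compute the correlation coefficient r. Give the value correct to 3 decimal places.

-0.369

|r| = √0.136 = 0.369
The association is negative, so r = −0.369.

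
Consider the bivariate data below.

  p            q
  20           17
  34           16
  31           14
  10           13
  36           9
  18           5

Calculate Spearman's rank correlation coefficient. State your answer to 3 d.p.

Rank p: 3, 5, 4, 1, 6, 2
Rank q: 6, 5, 4, 3, 2, 1
d = rank(p) − rank(q): -3, 0, 0, -2, 4, 1; Σd² = 30
ρ = 1 − 6Σd² / [n(n²−1)] = 1 − 6×30 / (6×35) = 1 − 180/210 ≈ 0.143

0.143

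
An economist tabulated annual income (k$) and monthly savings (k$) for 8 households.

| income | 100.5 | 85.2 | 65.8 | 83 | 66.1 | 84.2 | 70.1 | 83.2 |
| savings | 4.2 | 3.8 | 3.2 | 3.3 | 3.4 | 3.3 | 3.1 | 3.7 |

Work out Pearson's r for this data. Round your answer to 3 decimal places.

0.807

n = 8, Σx = 638.1, Σy = 28, Σx² = 51873.03, Σy² = 98.96, Σxy = 2258.07
nΣxy − ΣxΣy = 18064.56 − 17866.8 = 197.76
nΣx² − (Σx)² = 414984.24 − 407171.61 = 7812.63; nΣy² − (Σy)² = 791.68 − 784 = 7.68
r = 197.76 / √(7812.63 × 7.68) = 197.76 / 244.9510 ≈ 0.807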